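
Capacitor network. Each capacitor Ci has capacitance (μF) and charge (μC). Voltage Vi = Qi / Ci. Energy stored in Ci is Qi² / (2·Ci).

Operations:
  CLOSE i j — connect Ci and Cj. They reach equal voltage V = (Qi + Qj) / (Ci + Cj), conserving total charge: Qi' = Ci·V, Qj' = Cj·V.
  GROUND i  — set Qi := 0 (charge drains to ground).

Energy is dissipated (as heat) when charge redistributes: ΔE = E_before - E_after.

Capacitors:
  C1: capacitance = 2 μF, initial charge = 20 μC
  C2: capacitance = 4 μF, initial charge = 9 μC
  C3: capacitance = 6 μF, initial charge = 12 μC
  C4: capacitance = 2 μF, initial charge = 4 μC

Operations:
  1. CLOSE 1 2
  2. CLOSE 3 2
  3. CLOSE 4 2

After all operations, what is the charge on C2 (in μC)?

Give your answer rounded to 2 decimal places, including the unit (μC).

Initial: C1(2μF, Q=20μC, V=10.00V), C2(4μF, Q=9μC, V=2.25V), C3(6μF, Q=12μC, V=2.00V), C4(2μF, Q=4μC, V=2.00V)
Op 1: CLOSE 1-2: Q_total=29.00, C_total=6.00, V=4.83; Q1=9.67, Q2=19.33; dissipated=40.042
Op 2: CLOSE 3-2: Q_total=31.33, C_total=10.00, V=3.13; Q3=18.80, Q2=12.53; dissipated=9.633
Op 3: CLOSE 4-2: Q_total=16.53, C_total=6.00, V=2.76; Q4=5.51, Q2=11.02; dissipated=0.856
Final charges: Q1=9.67, Q2=11.02, Q3=18.80, Q4=5.51

Answer: 11.02 μC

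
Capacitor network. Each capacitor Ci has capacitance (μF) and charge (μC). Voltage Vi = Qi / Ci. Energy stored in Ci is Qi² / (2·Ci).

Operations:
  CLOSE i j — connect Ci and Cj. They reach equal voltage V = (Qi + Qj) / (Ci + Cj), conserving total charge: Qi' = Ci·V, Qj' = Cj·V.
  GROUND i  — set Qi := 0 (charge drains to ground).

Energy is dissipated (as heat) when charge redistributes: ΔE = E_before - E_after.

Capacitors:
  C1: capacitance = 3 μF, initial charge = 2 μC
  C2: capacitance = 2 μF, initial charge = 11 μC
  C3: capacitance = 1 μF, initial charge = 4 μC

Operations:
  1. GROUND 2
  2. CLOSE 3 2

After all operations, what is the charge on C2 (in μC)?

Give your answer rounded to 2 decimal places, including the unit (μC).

Answer: 2.67 μC

Derivation:
Initial: C1(3μF, Q=2μC, V=0.67V), C2(2μF, Q=11μC, V=5.50V), C3(1μF, Q=4μC, V=4.00V)
Op 1: GROUND 2: Q2=0; energy lost=30.250
Op 2: CLOSE 3-2: Q_total=4.00, C_total=3.00, V=1.33; Q3=1.33, Q2=2.67; dissipated=5.333
Final charges: Q1=2.00, Q2=2.67, Q3=1.33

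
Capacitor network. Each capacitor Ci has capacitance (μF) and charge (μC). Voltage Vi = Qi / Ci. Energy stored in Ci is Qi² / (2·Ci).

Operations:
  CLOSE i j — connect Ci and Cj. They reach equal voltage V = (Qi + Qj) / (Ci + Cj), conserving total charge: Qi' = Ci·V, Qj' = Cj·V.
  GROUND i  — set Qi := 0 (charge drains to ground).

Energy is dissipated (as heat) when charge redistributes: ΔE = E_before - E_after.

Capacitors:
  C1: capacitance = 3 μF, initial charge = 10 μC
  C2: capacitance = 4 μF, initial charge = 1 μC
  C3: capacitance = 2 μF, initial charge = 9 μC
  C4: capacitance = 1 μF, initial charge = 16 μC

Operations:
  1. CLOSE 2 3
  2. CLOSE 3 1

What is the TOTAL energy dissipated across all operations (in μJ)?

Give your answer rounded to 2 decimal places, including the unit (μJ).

Answer: 13.71 μJ

Derivation:
Initial: C1(3μF, Q=10μC, V=3.33V), C2(4μF, Q=1μC, V=0.25V), C3(2μF, Q=9μC, V=4.50V), C4(1μF, Q=16μC, V=16.00V)
Op 1: CLOSE 2-3: Q_total=10.00, C_total=6.00, V=1.67; Q2=6.67, Q3=3.33; dissipated=12.042
Op 2: CLOSE 3-1: Q_total=13.33, C_total=5.00, V=2.67; Q3=5.33, Q1=8.00; dissipated=1.667
Total dissipated: 13.708 μJ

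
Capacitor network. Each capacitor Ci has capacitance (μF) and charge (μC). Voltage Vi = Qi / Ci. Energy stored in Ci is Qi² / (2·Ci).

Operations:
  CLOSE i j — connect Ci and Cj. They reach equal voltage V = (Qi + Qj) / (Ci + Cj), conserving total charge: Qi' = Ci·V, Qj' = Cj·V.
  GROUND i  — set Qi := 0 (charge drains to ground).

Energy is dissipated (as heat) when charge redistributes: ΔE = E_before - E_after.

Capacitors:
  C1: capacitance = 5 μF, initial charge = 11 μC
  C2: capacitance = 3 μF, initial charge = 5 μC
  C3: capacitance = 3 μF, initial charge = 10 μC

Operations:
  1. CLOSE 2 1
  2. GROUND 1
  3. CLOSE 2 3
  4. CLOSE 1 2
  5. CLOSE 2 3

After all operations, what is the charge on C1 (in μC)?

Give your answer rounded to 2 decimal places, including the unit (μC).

Answer: 5.00 μC

Derivation:
Initial: C1(5μF, Q=11μC, V=2.20V), C2(3μF, Q=5μC, V=1.67V), C3(3μF, Q=10μC, V=3.33V)
Op 1: CLOSE 2-1: Q_total=16.00, C_total=8.00, V=2.00; Q2=6.00, Q1=10.00; dissipated=0.267
Op 2: GROUND 1: Q1=0; energy lost=10.000
Op 3: CLOSE 2-3: Q_total=16.00, C_total=6.00, V=2.67; Q2=8.00, Q3=8.00; dissipated=1.333
Op 4: CLOSE 1-2: Q_total=8.00, C_total=8.00, V=1.00; Q1=5.00, Q2=3.00; dissipated=6.667
Op 5: CLOSE 2-3: Q_total=11.00, C_total=6.00, V=1.83; Q2=5.50, Q3=5.50; dissipated=2.083
Final charges: Q1=5.00, Q2=5.50, Q3=5.50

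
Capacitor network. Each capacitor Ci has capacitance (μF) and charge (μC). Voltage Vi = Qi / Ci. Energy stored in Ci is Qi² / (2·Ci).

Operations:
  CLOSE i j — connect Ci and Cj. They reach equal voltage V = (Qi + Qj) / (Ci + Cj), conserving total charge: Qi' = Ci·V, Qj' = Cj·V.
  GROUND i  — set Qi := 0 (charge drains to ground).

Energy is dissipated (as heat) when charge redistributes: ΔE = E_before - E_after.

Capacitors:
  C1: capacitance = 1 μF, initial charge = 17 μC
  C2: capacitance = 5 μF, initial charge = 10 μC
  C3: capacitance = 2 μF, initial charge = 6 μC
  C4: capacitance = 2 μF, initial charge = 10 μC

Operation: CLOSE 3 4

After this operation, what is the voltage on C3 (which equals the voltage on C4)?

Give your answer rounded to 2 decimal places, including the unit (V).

Answer: 4.00 V

Derivation:
Initial: C1(1μF, Q=17μC, V=17.00V), C2(5μF, Q=10μC, V=2.00V), C3(2μF, Q=6μC, V=3.00V), C4(2μF, Q=10μC, V=5.00V)
Op 1: CLOSE 3-4: Q_total=16.00, C_total=4.00, V=4.00; Q3=8.00, Q4=8.00; dissipated=2.000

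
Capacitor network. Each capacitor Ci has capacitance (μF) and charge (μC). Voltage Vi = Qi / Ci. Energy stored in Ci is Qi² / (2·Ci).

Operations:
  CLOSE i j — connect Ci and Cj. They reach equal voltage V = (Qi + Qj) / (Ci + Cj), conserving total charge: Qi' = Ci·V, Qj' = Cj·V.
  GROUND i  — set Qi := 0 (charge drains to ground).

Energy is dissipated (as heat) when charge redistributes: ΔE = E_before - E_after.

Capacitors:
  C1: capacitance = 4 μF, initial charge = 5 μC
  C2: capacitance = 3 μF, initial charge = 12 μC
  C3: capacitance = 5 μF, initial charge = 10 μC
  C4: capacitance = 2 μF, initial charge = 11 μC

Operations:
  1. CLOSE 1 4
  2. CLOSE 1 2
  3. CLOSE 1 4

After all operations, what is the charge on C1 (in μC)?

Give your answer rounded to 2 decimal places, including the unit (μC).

Answer: 12.19 μC

Derivation:
Initial: C1(4μF, Q=5μC, V=1.25V), C2(3μF, Q=12μC, V=4.00V), C3(5μF, Q=10μC, V=2.00V), C4(2μF, Q=11μC, V=5.50V)
Op 1: CLOSE 1-4: Q_total=16.00, C_total=6.00, V=2.67; Q1=10.67, Q4=5.33; dissipated=12.042
Op 2: CLOSE 1-2: Q_total=22.67, C_total=7.00, V=3.24; Q1=12.95, Q2=9.71; dissipated=1.524
Op 3: CLOSE 1-4: Q_total=18.29, C_total=6.00, V=3.05; Q1=12.19, Q4=6.10; dissipated=0.218
Final charges: Q1=12.19, Q2=9.71, Q3=10.00, Q4=6.10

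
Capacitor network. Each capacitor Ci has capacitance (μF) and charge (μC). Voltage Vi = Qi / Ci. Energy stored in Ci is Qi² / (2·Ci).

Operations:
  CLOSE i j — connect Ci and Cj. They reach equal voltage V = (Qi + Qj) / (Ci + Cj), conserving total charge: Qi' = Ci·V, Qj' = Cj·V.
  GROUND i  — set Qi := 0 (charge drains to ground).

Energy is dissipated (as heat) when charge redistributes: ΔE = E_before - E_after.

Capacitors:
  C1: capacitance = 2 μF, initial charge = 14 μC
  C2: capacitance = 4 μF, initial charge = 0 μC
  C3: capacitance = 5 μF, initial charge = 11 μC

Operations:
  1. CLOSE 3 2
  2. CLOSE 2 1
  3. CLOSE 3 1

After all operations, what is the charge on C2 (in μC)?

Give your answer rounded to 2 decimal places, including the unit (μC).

Initial: C1(2μF, Q=14μC, V=7.00V), C2(4μF, Q=0μC, V=0.00V), C3(5μF, Q=11μC, V=2.20V)
Op 1: CLOSE 3-2: Q_total=11.00, C_total=9.00, V=1.22; Q3=6.11, Q2=4.89; dissipated=5.378
Op 2: CLOSE 2-1: Q_total=18.89, C_total=6.00, V=3.15; Q2=12.59, Q1=6.30; dissipated=22.255
Op 3: CLOSE 3-1: Q_total=12.41, C_total=7.00, V=1.77; Q3=8.86, Q1=3.54; dissipated=2.649
Final charges: Q1=3.54, Q2=12.59, Q3=8.86

Answer: 12.59 μC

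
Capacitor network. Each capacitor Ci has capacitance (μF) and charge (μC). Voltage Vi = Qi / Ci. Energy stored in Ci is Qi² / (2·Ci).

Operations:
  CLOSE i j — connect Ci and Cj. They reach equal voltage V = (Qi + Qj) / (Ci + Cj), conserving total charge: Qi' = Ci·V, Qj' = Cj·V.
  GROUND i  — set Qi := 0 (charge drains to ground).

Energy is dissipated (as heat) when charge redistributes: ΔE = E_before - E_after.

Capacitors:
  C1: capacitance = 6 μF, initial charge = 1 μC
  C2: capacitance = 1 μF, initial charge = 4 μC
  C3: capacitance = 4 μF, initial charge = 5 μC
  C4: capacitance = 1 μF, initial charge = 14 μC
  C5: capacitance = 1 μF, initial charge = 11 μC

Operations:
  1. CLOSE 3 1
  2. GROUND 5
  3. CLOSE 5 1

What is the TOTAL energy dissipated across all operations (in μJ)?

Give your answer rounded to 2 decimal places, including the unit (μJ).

Initial: C1(6μF, Q=1μC, V=0.17V), C2(1μF, Q=4μC, V=4.00V), C3(4μF, Q=5μC, V=1.25V), C4(1μF, Q=14μC, V=14.00V), C5(1μF, Q=11μC, V=11.00V)
Op 1: CLOSE 3-1: Q_total=6.00, C_total=10.00, V=0.60; Q3=2.40, Q1=3.60; dissipated=1.408
Op 2: GROUND 5: Q5=0; energy lost=60.500
Op 3: CLOSE 5-1: Q_total=3.60, C_total=7.00, V=0.51; Q5=0.51, Q1=3.09; dissipated=0.154
Total dissipated: 62.063 μJ

Answer: 62.06 μJ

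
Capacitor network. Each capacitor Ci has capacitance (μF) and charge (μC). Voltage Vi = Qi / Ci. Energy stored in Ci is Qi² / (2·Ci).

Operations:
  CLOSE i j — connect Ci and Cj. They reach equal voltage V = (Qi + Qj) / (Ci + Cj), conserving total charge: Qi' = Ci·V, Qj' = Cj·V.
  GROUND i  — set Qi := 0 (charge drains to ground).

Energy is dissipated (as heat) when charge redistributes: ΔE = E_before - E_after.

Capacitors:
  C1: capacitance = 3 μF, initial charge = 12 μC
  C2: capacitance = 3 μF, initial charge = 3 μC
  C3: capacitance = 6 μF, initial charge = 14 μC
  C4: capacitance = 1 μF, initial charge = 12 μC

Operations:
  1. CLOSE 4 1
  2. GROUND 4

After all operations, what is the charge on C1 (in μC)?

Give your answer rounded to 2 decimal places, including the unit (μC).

Initial: C1(3μF, Q=12μC, V=4.00V), C2(3μF, Q=3μC, V=1.00V), C3(6μF, Q=14μC, V=2.33V), C4(1μF, Q=12μC, V=12.00V)
Op 1: CLOSE 4-1: Q_total=24.00, C_total=4.00, V=6.00; Q4=6.00, Q1=18.00; dissipated=24.000
Op 2: GROUND 4: Q4=0; energy lost=18.000
Final charges: Q1=18.00, Q2=3.00, Q3=14.00, Q4=0.00

Answer: 18.00 μC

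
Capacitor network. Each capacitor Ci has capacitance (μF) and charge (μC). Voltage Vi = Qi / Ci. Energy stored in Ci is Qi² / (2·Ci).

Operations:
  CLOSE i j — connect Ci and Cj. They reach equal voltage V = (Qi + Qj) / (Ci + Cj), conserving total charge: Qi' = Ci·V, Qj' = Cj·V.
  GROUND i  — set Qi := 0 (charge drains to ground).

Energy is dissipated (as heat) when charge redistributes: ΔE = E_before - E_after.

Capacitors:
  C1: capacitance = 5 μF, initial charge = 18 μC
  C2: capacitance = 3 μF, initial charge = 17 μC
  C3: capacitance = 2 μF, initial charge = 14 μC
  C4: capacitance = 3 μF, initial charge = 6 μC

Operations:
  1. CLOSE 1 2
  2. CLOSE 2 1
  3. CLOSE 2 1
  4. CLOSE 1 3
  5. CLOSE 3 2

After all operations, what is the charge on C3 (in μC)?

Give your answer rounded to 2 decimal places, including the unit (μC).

Answer: 9.35 μC

Derivation:
Initial: C1(5μF, Q=18μC, V=3.60V), C2(3μF, Q=17μC, V=5.67V), C3(2μF, Q=14μC, V=7.00V), C4(3μF, Q=6μC, V=2.00V)
Op 1: CLOSE 1-2: Q_total=35.00, C_total=8.00, V=4.38; Q1=21.88, Q2=13.12; dissipated=4.004
Op 2: CLOSE 2-1: Q_total=35.00, C_total=8.00, V=4.38; Q2=13.12, Q1=21.88; dissipated=0.000
Op 3: CLOSE 2-1: Q_total=35.00, C_total=8.00, V=4.38; Q2=13.12, Q1=21.88; dissipated=0.000
Op 4: CLOSE 1-3: Q_total=35.88, C_total=7.00, V=5.12; Q1=25.62, Q3=10.25; dissipated=4.922
Op 5: CLOSE 3-2: Q_total=23.38, C_total=5.00, V=4.67; Q3=9.35, Q2=14.03; dissipated=0.338
Final charges: Q1=25.62, Q2=14.03, Q3=9.35, Q4=6.00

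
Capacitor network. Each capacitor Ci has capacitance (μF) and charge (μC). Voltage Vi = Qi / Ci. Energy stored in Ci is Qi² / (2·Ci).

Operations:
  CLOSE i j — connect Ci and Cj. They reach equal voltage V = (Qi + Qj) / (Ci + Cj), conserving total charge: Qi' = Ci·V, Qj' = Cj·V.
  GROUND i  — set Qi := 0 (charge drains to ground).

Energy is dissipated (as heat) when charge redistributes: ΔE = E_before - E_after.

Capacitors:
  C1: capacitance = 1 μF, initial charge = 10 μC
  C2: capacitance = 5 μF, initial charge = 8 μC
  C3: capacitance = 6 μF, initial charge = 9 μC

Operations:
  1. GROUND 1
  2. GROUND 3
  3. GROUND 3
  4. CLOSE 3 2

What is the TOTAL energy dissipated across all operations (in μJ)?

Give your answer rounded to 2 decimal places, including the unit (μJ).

Initial: C1(1μF, Q=10μC, V=10.00V), C2(5μF, Q=8μC, V=1.60V), C3(6μF, Q=9μC, V=1.50V)
Op 1: GROUND 1: Q1=0; energy lost=50.000
Op 2: GROUND 3: Q3=0; energy lost=6.750
Op 3: GROUND 3: Q3=0; energy lost=0.000
Op 4: CLOSE 3-2: Q_total=8.00, C_total=11.00, V=0.73; Q3=4.36, Q2=3.64; dissipated=3.491
Total dissipated: 60.241 μJ

Answer: 60.24 μJ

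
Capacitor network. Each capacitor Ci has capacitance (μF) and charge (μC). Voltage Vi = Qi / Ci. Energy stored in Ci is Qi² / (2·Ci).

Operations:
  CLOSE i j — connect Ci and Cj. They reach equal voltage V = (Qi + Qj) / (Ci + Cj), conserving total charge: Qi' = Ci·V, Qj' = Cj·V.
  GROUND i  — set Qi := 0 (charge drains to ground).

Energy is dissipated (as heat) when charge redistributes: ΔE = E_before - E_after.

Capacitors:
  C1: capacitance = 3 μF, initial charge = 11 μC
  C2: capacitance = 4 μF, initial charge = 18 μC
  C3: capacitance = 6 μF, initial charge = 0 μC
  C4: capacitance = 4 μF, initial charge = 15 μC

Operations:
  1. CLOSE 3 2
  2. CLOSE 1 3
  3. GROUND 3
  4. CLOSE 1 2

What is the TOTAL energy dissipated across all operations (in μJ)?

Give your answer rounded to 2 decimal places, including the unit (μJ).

Answer: 45.72 μJ

Derivation:
Initial: C1(3μF, Q=11μC, V=3.67V), C2(4μF, Q=18μC, V=4.50V), C3(6μF, Q=0μC, V=0.00V), C4(4μF, Q=15μC, V=3.75V)
Op 1: CLOSE 3-2: Q_total=18.00, C_total=10.00, V=1.80; Q3=10.80, Q2=7.20; dissipated=24.300
Op 2: CLOSE 1-3: Q_total=21.80, C_total=9.00, V=2.42; Q1=7.27, Q3=14.53; dissipated=3.484
Op 3: GROUND 3: Q3=0; energy lost=17.601
Op 4: CLOSE 1-2: Q_total=14.47, C_total=7.00, V=2.07; Q1=6.20, Q2=8.27; dissipated=0.332
Total dissipated: 45.718 μJ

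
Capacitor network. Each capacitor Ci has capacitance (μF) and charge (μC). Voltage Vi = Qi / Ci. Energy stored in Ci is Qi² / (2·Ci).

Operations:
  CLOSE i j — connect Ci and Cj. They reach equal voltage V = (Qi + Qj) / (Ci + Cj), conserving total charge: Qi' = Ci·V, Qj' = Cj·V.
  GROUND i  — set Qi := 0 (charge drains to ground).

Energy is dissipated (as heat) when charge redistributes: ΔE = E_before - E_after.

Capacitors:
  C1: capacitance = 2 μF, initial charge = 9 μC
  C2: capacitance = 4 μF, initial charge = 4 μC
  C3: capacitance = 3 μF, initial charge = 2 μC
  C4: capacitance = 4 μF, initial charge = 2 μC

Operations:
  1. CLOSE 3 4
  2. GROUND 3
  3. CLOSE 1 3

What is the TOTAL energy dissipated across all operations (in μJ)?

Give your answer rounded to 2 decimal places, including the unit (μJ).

Answer: 12.66 μJ

Derivation:
Initial: C1(2μF, Q=9μC, V=4.50V), C2(4μF, Q=4μC, V=1.00V), C3(3μF, Q=2μC, V=0.67V), C4(4μF, Q=2μC, V=0.50V)
Op 1: CLOSE 3-4: Q_total=4.00, C_total=7.00, V=0.57; Q3=1.71, Q4=2.29; dissipated=0.024
Op 2: GROUND 3: Q3=0; energy lost=0.490
Op 3: CLOSE 1-3: Q_total=9.00, C_total=5.00, V=1.80; Q1=3.60, Q3=5.40; dissipated=12.150
Total dissipated: 12.664 μJ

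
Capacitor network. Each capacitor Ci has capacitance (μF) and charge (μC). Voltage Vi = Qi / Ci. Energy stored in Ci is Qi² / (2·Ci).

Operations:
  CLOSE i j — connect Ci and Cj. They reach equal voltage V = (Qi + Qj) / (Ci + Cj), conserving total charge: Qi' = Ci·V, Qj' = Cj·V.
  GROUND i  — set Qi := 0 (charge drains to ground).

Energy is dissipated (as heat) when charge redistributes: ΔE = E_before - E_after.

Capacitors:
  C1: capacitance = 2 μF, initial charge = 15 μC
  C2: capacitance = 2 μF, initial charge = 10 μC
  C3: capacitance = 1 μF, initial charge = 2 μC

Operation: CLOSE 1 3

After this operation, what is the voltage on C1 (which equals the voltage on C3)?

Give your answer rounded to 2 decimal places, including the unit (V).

Answer: 5.67 V

Derivation:
Initial: C1(2μF, Q=15μC, V=7.50V), C2(2μF, Q=10μC, V=5.00V), C3(1μF, Q=2μC, V=2.00V)
Op 1: CLOSE 1-3: Q_total=17.00, C_total=3.00, V=5.67; Q1=11.33, Q3=5.67; dissipated=10.083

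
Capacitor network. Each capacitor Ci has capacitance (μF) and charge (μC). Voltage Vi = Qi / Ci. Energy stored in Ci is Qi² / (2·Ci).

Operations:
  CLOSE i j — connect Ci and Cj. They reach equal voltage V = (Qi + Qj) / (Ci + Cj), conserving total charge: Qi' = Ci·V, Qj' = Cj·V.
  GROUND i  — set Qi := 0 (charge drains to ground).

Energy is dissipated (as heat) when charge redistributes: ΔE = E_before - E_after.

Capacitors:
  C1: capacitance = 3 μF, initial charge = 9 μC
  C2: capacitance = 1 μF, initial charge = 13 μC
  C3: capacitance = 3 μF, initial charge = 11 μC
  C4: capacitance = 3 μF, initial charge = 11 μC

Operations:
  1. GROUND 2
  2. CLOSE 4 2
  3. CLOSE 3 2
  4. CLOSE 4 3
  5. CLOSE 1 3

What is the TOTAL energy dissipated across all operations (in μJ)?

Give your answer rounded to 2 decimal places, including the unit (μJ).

Initial: C1(3μF, Q=9μC, V=3.00V), C2(1μF, Q=13μC, V=13.00V), C3(3μF, Q=11μC, V=3.67V), C4(3μF, Q=11μC, V=3.67V)
Op 1: GROUND 2: Q2=0; energy lost=84.500
Op 2: CLOSE 4-2: Q_total=11.00, C_total=4.00, V=2.75; Q4=8.25, Q2=2.75; dissipated=5.042
Op 3: CLOSE 3-2: Q_total=13.75, C_total=4.00, V=3.44; Q3=10.31, Q2=3.44; dissipated=0.315
Op 4: CLOSE 4-3: Q_total=18.56, C_total=6.00, V=3.09; Q4=9.28, Q3=9.28; dissipated=0.354
Op 5: CLOSE 1-3: Q_total=18.28, C_total=6.00, V=3.05; Q1=9.14, Q3=9.14; dissipated=0.007
Total dissipated: 90.218 μJ

Answer: 90.22 μJ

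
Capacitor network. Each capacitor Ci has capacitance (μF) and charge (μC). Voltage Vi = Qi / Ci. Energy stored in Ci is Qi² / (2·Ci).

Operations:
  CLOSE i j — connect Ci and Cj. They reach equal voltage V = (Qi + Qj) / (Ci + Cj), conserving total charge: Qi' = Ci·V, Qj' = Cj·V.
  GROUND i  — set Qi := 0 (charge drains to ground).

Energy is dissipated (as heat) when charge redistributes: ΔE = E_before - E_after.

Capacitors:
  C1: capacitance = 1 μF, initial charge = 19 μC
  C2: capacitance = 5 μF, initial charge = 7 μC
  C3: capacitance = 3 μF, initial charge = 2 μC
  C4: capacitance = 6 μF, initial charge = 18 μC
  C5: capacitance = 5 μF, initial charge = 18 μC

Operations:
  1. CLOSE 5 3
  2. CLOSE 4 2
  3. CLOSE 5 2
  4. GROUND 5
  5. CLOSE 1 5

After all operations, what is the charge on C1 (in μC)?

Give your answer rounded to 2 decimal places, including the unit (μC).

Initial: C1(1μF, Q=19μC, V=19.00V), C2(5μF, Q=7μC, V=1.40V), C3(3μF, Q=2μC, V=0.67V), C4(6μF, Q=18μC, V=3.00V), C5(5μF, Q=18μC, V=3.60V)
Op 1: CLOSE 5-3: Q_total=20.00, C_total=8.00, V=2.50; Q5=12.50, Q3=7.50; dissipated=8.067
Op 2: CLOSE 4-2: Q_total=25.00, C_total=11.00, V=2.27; Q4=13.64, Q2=11.36; dissipated=3.491
Op 3: CLOSE 5-2: Q_total=23.86, C_total=10.00, V=2.39; Q5=11.93, Q2=11.93; dissipated=0.065
Op 4: GROUND 5: Q5=0; energy lost=14.237
Op 5: CLOSE 1-5: Q_total=19.00, C_total=6.00, V=3.17; Q1=3.17, Q5=15.83; dissipated=150.417
Final charges: Q1=3.17, Q2=11.93, Q3=7.50, Q4=13.64, Q5=15.83

Answer: 3.17 μC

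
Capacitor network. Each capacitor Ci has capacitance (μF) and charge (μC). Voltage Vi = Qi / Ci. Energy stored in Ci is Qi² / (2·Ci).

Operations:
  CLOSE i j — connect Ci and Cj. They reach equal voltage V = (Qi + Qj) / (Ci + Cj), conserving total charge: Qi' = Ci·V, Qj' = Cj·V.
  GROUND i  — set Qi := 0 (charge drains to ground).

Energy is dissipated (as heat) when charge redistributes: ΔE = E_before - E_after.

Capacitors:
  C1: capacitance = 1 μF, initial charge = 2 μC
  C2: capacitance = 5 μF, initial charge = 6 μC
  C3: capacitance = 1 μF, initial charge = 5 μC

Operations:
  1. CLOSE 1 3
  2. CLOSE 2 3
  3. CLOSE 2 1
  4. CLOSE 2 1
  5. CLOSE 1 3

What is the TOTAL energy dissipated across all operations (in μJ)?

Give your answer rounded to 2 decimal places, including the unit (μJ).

Initial: C1(1μF, Q=2μC, V=2.00V), C2(5μF, Q=6μC, V=1.20V), C3(1μF, Q=5μC, V=5.00V)
Op 1: CLOSE 1-3: Q_total=7.00, C_total=2.00, V=3.50; Q1=3.50, Q3=3.50; dissipated=2.250
Op 2: CLOSE 2-3: Q_total=9.50, C_total=6.00, V=1.58; Q2=7.92, Q3=1.58; dissipated=2.204
Op 3: CLOSE 2-1: Q_total=11.42, C_total=6.00, V=1.90; Q2=9.51, Q1=1.90; dissipated=1.531
Op 4: CLOSE 2-1: Q_total=11.42, C_total=6.00, V=1.90; Q2=9.51, Q1=1.90; dissipated=0.000
Op 5: CLOSE 1-3: Q_total=3.49, C_total=2.00, V=1.74; Q1=1.74, Q3=1.74; dissipated=0.026
Total dissipated: 6.010 μJ

Answer: 6.01 μJ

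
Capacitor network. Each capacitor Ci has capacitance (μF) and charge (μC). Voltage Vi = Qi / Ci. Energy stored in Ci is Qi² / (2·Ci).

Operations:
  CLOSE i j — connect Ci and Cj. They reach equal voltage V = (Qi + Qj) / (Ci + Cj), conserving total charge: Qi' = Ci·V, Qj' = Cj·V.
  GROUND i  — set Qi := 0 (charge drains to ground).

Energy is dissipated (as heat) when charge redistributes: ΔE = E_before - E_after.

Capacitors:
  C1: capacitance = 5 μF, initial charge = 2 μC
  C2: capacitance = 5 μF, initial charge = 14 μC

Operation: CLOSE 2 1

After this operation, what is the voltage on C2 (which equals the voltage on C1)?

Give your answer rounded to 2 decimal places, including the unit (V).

Answer: 1.60 V

Derivation:
Initial: C1(5μF, Q=2μC, V=0.40V), C2(5μF, Q=14μC, V=2.80V)
Op 1: CLOSE 2-1: Q_total=16.00, C_total=10.00, V=1.60; Q2=8.00, Q1=8.00; dissipated=7.200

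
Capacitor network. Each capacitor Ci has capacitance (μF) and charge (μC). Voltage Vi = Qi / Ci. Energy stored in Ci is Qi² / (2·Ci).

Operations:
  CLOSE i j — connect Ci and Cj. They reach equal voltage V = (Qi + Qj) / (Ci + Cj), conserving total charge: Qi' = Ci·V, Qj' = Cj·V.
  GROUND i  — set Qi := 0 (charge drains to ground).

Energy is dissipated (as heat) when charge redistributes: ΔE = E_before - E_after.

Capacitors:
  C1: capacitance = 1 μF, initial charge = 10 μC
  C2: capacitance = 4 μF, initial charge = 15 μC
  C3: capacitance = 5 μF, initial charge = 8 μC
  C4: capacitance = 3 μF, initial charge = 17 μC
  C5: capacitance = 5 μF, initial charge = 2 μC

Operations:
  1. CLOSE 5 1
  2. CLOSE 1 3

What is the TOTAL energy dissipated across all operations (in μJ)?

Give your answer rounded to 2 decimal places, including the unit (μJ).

Initial: C1(1μF, Q=10μC, V=10.00V), C2(4μF, Q=15μC, V=3.75V), C3(5μF, Q=8μC, V=1.60V), C4(3μF, Q=17μC, V=5.67V), C5(5μF, Q=2μC, V=0.40V)
Op 1: CLOSE 5-1: Q_total=12.00, C_total=6.00, V=2.00; Q5=10.00, Q1=2.00; dissipated=38.400
Op 2: CLOSE 1-3: Q_total=10.00, C_total=6.00, V=1.67; Q1=1.67, Q3=8.33; dissipated=0.067
Total dissipated: 38.467 μJ

Answer: 38.47 μJ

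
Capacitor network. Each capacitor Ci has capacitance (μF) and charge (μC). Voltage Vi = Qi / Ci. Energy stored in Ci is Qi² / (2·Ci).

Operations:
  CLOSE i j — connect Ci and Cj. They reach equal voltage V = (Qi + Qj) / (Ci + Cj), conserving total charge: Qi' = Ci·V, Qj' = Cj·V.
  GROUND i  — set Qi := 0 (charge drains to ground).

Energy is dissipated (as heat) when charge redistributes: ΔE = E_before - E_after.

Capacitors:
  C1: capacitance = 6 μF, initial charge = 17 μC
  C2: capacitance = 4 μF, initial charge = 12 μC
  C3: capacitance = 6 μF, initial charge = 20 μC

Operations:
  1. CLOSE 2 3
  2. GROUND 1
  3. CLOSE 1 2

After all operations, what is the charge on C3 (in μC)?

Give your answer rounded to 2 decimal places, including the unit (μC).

Initial: C1(6μF, Q=17μC, V=2.83V), C2(4μF, Q=12μC, V=3.00V), C3(6μF, Q=20μC, V=3.33V)
Op 1: CLOSE 2-3: Q_total=32.00, C_total=10.00, V=3.20; Q2=12.80, Q3=19.20; dissipated=0.133
Op 2: GROUND 1: Q1=0; energy lost=24.083
Op 3: CLOSE 1-2: Q_total=12.80, C_total=10.00, V=1.28; Q1=7.68, Q2=5.12; dissipated=12.288
Final charges: Q1=7.68, Q2=5.12, Q3=19.20

Answer: 19.20 μC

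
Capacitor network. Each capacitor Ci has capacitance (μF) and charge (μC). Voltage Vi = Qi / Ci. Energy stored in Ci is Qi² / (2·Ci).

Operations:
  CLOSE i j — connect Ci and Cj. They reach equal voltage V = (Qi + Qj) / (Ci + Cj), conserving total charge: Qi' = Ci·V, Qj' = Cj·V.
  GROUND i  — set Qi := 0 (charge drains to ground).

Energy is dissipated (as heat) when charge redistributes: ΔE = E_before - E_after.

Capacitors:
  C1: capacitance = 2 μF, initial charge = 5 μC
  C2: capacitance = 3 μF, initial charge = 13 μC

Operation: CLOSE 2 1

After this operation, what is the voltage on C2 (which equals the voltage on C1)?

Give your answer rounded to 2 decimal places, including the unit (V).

Initial: C1(2μF, Q=5μC, V=2.50V), C2(3μF, Q=13μC, V=4.33V)
Op 1: CLOSE 2-1: Q_total=18.00, C_total=5.00, V=3.60; Q2=10.80, Q1=7.20; dissipated=2.017

Answer: 3.60 V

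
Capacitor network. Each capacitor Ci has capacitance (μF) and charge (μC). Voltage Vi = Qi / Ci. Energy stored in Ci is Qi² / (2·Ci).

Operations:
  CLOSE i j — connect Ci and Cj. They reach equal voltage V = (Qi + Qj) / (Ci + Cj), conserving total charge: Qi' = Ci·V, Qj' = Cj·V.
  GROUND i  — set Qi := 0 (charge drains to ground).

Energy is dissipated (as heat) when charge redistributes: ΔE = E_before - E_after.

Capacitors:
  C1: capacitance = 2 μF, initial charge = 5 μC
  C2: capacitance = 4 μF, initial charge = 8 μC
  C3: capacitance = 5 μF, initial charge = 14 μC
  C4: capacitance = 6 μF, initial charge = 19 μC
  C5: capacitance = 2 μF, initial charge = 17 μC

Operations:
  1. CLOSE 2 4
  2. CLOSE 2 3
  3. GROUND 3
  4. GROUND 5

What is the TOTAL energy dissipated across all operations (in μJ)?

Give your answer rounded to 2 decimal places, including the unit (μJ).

Initial: C1(2μF, Q=5μC, V=2.50V), C2(4μF, Q=8μC, V=2.00V), C3(5μF, Q=14μC, V=2.80V), C4(6μF, Q=19μC, V=3.17V), C5(2μF, Q=17μC, V=8.50V)
Op 1: CLOSE 2-4: Q_total=27.00, C_total=10.00, V=2.70; Q2=10.80, Q4=16.20; dissipated=1.633
Op 2: CLOSE 2-3: Q_total=24.80, C_total=9.00, V=2.76; Q2=11.02, Q3=13.78; dissipated=0.011
Op 3: GROUND 3: Q3=0; energy lost=18.983
Op 4: GROUND 5: Q5=0; energy lost=72.250
Total dissipated: 92.877 μJ

Answer: 92.88 μJ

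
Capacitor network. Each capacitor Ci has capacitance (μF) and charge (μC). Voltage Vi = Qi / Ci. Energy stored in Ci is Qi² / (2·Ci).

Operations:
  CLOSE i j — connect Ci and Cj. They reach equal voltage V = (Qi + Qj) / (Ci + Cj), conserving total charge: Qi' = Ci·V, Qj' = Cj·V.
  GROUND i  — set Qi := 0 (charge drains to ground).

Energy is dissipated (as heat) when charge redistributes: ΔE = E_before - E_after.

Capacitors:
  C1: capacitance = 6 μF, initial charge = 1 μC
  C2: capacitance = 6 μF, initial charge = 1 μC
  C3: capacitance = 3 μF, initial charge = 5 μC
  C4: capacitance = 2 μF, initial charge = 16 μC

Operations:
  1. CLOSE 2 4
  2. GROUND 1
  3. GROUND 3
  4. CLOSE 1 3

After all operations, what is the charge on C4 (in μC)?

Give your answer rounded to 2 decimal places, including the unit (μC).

Initial: C1(6μF, Q=1μC, V=0.17V), C2(6μF, Q=1μC, V=0.17V), C3(3μF, Q=5μC, V=1.67V), C4(2μF, Q=16μC, V=8.00V)
Op 1: CLOSE 2-4: Q_total=17.00, C_total=8.00, V=2.12; Q2=12.75, Q4=4.25; dissipated=46.021
Op 2: GROUND 1: Q1=0; energy lost=0.083
Op 3: GROUND 3: Q3=0; energy lost=4.167
Op 4: CLOSE 1-3: Q_total=0.00, C_total=9.00, V=0.00; Q1=0.00, Q3=0.00; dissipated=0.000
Final charges: Q1=0.00, Q2=12.75, Q3=0.00, Q4=4.25

Answer: 4.25 μC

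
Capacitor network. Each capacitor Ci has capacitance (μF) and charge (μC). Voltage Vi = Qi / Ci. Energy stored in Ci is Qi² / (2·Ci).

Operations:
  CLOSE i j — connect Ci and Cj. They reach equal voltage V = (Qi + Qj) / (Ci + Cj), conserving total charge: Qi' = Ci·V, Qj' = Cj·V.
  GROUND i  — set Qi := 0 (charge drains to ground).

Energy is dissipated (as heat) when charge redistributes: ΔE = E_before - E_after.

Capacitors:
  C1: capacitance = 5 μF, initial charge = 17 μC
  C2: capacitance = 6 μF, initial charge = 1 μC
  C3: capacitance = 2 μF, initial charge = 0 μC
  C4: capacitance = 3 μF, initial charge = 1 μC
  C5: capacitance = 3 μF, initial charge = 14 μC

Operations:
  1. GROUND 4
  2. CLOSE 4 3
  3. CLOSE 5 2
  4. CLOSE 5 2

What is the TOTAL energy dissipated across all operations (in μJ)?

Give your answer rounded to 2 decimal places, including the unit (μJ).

Initial: C1(5μF, Q=17μC, V=3.40V), C2(6μF, Q=1μC, V=0.17V), C3(2μF, Q=0μC, V=0.00V), C4(3μF, Q=1μC, V=0.33V), C5(3μF, Q=14μC, V=4.67V)
Op 1: GROUND 4: Q4=0; energy lost=0.167
Op 2: CLOSE 4-3: Q_total=0.00, C_total=5.00, V=0.00; Q4=0.00, Q3=0.00; dissipated=0.000
Op 3: CLOSE 5-2: Q_total=15.00, C_total=9.00, V=1.67; Q5=5.00, Q2=10.00; dissipated=20.250
Op 4: CLOSE 5-2: Q_total=15.00, C_total=9.00, V=1.67; Q5=5.00, Q2=10.00; dissipated=0.000
Total dissipated: 20.417 μJ

Answer: 20.42 μJ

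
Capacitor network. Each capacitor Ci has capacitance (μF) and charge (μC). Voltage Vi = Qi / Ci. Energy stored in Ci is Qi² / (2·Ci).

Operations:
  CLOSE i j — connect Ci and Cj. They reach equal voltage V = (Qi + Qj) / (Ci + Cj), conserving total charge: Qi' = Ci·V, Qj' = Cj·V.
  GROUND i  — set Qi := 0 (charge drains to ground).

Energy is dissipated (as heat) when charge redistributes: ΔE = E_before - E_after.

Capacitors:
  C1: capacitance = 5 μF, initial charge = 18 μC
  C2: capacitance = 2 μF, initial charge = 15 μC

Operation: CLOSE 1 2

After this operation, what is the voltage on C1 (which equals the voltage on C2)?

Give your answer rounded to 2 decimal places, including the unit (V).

Answer: 4.71 V

Derivation:
Initial: C1(5μF, Q=18μC, V=3.60V), C2(2μF, Q=15μC, V=7.50V)
Op 1: CLOSE 1-2: Q_total=33.00, C_total=7.00, V=4.71; Q1=23.57, Q2=9.43; dissipated=10.864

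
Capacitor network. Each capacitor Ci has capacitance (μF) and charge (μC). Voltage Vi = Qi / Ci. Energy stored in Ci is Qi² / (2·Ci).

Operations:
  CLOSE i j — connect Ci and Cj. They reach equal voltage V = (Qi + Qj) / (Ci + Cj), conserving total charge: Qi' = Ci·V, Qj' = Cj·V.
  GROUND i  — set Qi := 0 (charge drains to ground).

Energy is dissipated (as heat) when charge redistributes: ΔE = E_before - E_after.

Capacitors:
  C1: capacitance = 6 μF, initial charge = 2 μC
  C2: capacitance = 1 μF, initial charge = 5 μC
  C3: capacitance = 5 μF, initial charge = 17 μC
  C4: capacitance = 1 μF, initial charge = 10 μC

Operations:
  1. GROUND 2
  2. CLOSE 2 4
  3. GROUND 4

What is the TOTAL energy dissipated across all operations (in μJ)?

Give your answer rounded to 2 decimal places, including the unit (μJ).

Initial: C1(6μF, Q=2μC, V=0.33V), C2(1μF, Q=5μC, V=5.00V), C3(5μF, Q=17μC, V=3.40V), C4(1μF, Q=10μC, V=10.00V)
Op 1: GROUND 2: Q2=0; energy lost=12.500
Op 2: CLOSE 2-4: Q_total=10.00, C_total=2.00, V=5.00; Q2=5.00, Q4=5.00; dissipated=25.000
Op 3: GROUND 4: Q4=0; energy lost=12.500
Total dissipated: 50.000 μJ

Answer: 50.00 μJ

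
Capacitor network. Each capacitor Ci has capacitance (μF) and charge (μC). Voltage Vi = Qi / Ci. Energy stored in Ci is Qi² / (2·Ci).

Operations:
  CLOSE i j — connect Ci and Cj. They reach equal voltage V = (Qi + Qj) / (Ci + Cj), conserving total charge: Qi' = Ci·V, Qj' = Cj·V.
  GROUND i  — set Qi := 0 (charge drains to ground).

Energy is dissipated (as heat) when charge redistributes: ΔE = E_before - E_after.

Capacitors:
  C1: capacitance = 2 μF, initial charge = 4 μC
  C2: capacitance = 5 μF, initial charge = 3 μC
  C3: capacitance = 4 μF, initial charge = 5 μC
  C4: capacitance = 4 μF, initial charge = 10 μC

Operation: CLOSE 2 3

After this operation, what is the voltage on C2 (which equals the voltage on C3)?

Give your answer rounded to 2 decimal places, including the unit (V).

Initial: C1(2μF, Q=4μC, V=2.00V), C2(5μF, Q=3μC, V=0.60V), C3(4μF, Q=5μC, V=1.25V), C4(4μF, Q=10μC, V=2.50V)
Op 1: CLOSE 2-3: Q_total=8.00, C_total=9.00, V=0.89; Q2=4.44, Q3=3.56; dissipated=0.469

Answer: 0.89 V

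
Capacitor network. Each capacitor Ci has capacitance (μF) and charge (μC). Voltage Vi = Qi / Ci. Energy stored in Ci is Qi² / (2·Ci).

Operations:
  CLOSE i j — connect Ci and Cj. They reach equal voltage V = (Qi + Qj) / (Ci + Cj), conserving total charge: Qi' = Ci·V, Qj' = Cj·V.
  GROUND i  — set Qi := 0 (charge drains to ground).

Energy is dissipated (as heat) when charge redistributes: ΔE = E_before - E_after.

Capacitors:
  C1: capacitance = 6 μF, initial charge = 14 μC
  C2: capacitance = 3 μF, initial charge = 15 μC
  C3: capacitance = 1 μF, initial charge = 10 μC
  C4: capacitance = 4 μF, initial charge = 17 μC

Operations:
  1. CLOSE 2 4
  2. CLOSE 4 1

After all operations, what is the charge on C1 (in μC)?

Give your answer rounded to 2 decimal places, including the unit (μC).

Initial: C1(6μF, Q=14μC, V=2.33V), C2(3μF, Q=15μC, V=5.00V), C3(1μF, Q=10μC, V=10.00V), C4(4μF, Q=17μC, V=4.25V)
Op 1: CLOSE 2-4: Q_total=32.00, C_total=7.00, V=4.57; Q2=13.71, Q4=18.29; dissipated=0.482
Op 2: CLOSE 4-1: Q_total=32.29, C_total=10.00, V=3.23; Q4=12.91, Q1=19.37; dissipated=6.011
Final charges: Q1=19.37, Q2=13.71, Q3=10.00, Q4=12.91

Answer: 19.37 μC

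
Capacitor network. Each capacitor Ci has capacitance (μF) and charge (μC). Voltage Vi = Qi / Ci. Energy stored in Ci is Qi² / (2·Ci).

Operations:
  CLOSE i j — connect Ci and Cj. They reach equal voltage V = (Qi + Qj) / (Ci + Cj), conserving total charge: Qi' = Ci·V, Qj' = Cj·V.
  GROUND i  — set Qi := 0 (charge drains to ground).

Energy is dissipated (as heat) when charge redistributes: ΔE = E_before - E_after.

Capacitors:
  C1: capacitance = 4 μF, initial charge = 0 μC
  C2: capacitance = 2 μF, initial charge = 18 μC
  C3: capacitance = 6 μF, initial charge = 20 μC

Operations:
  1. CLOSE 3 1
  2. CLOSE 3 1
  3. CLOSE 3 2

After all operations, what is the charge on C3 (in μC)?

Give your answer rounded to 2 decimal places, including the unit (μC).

Answer: 22.50 μC

Derivation:
Initial: C1(4μF, Q=0μC, V=0.00V), C2(2μF, Q=18μC, V=9.00V), C3(6μF, Q=20μC, V=3.33V)
Op 1: CLOSE 3-1: Q_total=20.00, C_total=10.00, V=2.00; Q3=12.00, Q1=8.00; dissipated=13.333
Op 2: CLOSE 3-1: Q_total=20.00, C_total=10.00, V=2.00; Q3=12.00, Q1=8.00; dissipated=0.000
Op 3: CLOSE 3-2: Q_total=30.00, C_total=8.00, V=3.75; Q3=22.50, Q2=7.50; dissipated=36.750
Final charges: Q1=8.00, Q2=7.50, Q3=22.50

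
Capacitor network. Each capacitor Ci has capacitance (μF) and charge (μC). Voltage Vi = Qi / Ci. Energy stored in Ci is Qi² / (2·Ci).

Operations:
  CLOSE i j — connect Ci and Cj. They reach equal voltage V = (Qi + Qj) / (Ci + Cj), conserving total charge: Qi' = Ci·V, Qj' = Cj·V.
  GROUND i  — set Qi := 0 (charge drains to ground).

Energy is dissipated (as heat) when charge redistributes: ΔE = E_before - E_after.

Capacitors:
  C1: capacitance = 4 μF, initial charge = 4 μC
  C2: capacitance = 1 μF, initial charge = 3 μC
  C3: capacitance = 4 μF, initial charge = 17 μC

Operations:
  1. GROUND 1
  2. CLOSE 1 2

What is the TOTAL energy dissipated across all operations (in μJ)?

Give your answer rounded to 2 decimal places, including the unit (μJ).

Answer: 5.60 μJ

Derivation:
Initial: C1(4μF, Q=4μC, V=1.00V), C2(1μF, Q=3μC, V=3.00V), C3(4μF, Q=17μC, V=4.25V)
Op 1: GROUND 1: Q1=0; energy lost=2.000
Op 2: CLOSE 1-2: Q_total=3.00, C_total=5.00, V=0.60; Q1=2.40, Q2=0.60; dissipated=3.600
Total dissipated: 5.600 μJ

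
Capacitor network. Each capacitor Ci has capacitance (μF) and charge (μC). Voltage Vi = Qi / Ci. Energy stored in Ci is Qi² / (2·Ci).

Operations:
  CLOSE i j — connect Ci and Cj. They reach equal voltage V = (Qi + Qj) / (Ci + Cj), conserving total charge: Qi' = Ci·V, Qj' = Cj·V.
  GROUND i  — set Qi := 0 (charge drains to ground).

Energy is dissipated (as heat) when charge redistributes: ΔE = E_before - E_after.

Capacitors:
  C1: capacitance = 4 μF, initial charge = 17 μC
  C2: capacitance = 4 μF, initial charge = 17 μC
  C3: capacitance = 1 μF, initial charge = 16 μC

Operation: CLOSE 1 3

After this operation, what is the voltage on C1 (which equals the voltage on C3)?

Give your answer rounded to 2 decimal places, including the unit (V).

Answer: 6.60 V

Derivation:
Initial: C1(4μF, Q=17μC, V=4.25V), C2(4μF, Q=17μC, V=4.25V), C3(1μF, Q=16μC, V=16.00V)
Op 1: CLOSE 1-3: Q_total=33.00, C_total=5.00, V=6.60; Q1=26.40, Q3=6.60; dissipated=55.225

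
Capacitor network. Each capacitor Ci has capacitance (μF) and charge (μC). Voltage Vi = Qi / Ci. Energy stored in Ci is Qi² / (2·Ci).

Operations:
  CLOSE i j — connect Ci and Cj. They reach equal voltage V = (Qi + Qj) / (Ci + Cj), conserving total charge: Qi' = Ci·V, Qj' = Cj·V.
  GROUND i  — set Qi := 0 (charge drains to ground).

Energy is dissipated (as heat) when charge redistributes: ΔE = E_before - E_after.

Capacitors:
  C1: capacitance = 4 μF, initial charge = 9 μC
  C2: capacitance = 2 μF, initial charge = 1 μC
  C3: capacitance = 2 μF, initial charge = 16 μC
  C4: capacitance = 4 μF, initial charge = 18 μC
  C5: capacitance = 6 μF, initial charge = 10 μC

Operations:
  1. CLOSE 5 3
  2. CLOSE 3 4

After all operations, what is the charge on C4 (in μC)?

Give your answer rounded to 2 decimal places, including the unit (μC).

Answer: 16.33 μC

Derivation:
Initial: C1(4μF, Q=9μC, V=2.25V), C2(2μF, Q=1μC, V=0.50V), C3(2μF, Q=16μC, V=8.00V), C4(4μF, Q=18μC, V=4.50V), C5(6μF, Q=10μC, V=1.67V)
Op 1: CLOSE 5-3: Q_total=26.00, C_total=8.00, V=3.25; Q5=19.50, Q3=6.50; dissipated=30.083
Op 2: CLOSE 3-4: Q_total=24.50, C_total=6.00, V=4.08; Q3=8.17, Q4=16.33; dissipated=1.042
Final charges: Q1=9.00, Q2=1.00, Q3=8.17, Q4=16.33, Q5=19.50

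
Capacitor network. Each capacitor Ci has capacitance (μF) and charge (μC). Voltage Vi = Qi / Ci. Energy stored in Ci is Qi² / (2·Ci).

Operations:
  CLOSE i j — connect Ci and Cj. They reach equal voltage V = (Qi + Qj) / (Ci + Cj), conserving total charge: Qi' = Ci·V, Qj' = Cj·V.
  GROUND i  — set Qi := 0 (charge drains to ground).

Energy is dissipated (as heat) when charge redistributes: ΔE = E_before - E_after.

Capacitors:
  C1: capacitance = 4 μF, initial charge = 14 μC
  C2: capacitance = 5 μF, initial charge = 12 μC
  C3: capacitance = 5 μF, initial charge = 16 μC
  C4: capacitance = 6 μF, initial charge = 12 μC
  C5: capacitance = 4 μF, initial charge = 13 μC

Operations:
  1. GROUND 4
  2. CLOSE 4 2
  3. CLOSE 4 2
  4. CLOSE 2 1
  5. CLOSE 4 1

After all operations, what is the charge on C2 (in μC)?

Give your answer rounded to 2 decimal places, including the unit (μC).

Answer: 10.81 μC

Derivation:
Initial: C1(4μF, Q=14μC, V=3.50V), C2(5μF, Q=12μC, V=2.40V), C3(5μF, Q=16μC, V=3.20V), C4(6μF, Q=12μC, V=2.00V), C5(4μF, Q=13μC, V=3.25V)
Op 1: GROUND 4: Q4=0; energy lost=12.000
Op 2: CLOSE 4-2: Q_total=12.00, C_total=11.00, V=1.09; Q4=6.55, Q2=5.45; dissipated=7.855
Op 3: CLOSE 4-2: Q_total=12.00, C_total=11.00, V=1.09; Q4=6.55, Q2=5.45; dissipated=0.000
Op 4: CLOSE 2-1: Q_total=19.45, C_total=9.00, V=2.16; Q2=10.81, Q1=8.65; dissipated=6.449
Op 5: CLOSE 4-1: Q_total=15.19, C_total=10.00, V=1.52; Q4=9.12, Q1=6.08; dissipated=1.376
Final charges: Q1=6.08, Q2=10.81, Q3=16.00, Q4=9.12, Q5=13.00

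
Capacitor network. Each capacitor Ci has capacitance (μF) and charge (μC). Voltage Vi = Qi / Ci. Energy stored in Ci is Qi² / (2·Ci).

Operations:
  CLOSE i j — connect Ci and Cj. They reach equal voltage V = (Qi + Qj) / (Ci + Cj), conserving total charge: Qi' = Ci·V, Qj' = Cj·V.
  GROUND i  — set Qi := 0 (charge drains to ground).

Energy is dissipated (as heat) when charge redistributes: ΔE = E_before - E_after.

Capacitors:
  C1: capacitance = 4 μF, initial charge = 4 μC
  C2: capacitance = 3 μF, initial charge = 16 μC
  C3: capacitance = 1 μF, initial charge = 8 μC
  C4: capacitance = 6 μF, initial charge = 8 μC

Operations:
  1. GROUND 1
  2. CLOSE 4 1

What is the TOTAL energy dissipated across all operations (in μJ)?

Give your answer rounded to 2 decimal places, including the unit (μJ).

Answer: 4.13 μJ

Derivation:
Initial: C1(4μF, Q=4μC, V=1.00V), C2(3μF, Q=16μC, V=5.33V), C3(1μF, Q=8μC, V=8.00V), C4(6μF, Q=8μC, V=1.33V)
Op 1: GROUND 1: Q1=0; energy lost=2.000
Op 2: CLOSE 4-1: Q_total=8.00, C_total=10.00, V=0.80; Q4=4.80, Q1=3.20; dissipated=2.133
Total dissipated: 4.133 μJ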